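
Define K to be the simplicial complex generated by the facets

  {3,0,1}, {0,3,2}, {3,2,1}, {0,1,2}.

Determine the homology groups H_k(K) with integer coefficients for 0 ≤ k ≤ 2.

H_0 = Z,  H_1 = 0,  H_2 = Z.

Fix the vertex order 0 < 1 < 2 < 3 and write every simplex with vertices in increasing order. Then dim K = 2 and the simplices of K are:

  0-simplices (4): [0], [1], [2], [3]
  1-simplices (6): [0,1], [0,2], [0,3], [1,2], [1,3], [2,3]
  2-simplices (4): [0,1,2], [0,1,3], [0,2,3], [1,2,3]

so the chain groups are C_0 ≅ Z^4, C_1 ≅ Z^6, C_2 ≅ Z^4.

Boundary ∂_1: C_1 → C_0 maps an edge to its endpoints' difference, ∂[p,q] = q − p.
This gives a 4×6 integer matrix of rank 3; reducing to Smith normal form yields diagonal entries (1,1,1).

The boundary map ∂_2: C_2 → C_1 acts by ∂[p,q,r] = [q,r] − [p,r] + [p,q]. For instance
  ∂[0,2,3] = [2,3] − [0,3] + [0,2],
  ∂[0,1,3] = [1,3] − [0,3] + [0,1].
As a 6×4 matrix over Z this has rank 3, with invariant factors (1,1,1).

Now H_k = ker ∂_k / im ∂_{k+1}, so:

  H_0: rank C_0 − rank ∂_1 = 4 − 3 = 1, and the invariant factors of ∂_1 are all 1, so H_0 = Z.
  H_1: rank ker ∂_1 − rank ∂_2 = (6 − 3) − 3 = 0, and the invariant factors of ∂_2 are all 1, so H_1 = 0.
  H_2: rank ker ∂_2 − rank ∂_3 = (4 − 3) − 0 = 1, and there is no ∂_3, so H_2 = Z.

As a check, the Euler characteristic is 4 − 6 + 4 = 2, which agrees with 1 − 0 + 1 = 2.
(K is a triangulation of the 2-sphere S^2.)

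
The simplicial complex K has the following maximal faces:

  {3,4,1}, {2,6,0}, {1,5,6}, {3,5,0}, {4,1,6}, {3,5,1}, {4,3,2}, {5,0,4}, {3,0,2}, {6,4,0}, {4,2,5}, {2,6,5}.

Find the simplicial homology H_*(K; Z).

Fix the vertex order 0 < 1 < 2 < 3 < 4 < 5 < 6 and write every simplex with vertices in increasing order. Then dim K = 2 and the simplices of K are:

  0-simplices (7): [0], [1], [2], [3], [4], [5], [6]
  1-simplices (18): [0,2], [0,3], [0,4], [0,5], [0,6], [1,3], [1,4], [1,5], [1,6], [2,3], [2,4], [2,5], [2,6], [3,4], [3,5], [4,5], [4,6], [5,6]
  2-simplices (12): [0,2,3], [0,2,6], [0,3,5], [0,4,5], [0,4,6], [1,3,4], [1,3,5], [1,4,6], [1,5,6], [2,3,4], [2,4,5], [2,5,6]

Hence C_0 ≅ Z^7, C_1 ≅ Z^18, C_2 ≅ Z^12.

Boundary ∂_1: C_1 → C_0 sends each edge [p,q] (with p < q) to q − p.
As a 7×18 matrix over Z this has rank 6, with invariant factors (1,1,1,1,1,1).

The boundary map ∂_2: C_2 → C_1 sends each 2-simplex [p,q,r] to [q,r] − [p,r] + [p,q]. For instance
  ∂[1,3,5] = [3,5] − [1,5] + [1,3],
  ∂[1,4,6] = [4,6] − [1,6] + [1,4].
As a 18×12 matrix over Z this has rank 12, with invariant factors (1,1,1,1,1,1,1,1,1,1,1,2).

Computing H_k = (kernel of ∂_k) / (image of ∂_{k+1}):

  H_0: rank C_0 − rank ∂_1 = 7 − 6 = 1, and the invariant factors of ∂_1 are all 1, so H_0 = Z.
  H_1: rank ker ∂_1 − rank ∂_2 = (18 − 6) − 12 = 0, and ∂_2 has invariant factor 2 > 1, so H_1 = Z/2.
  H_2: rank ker ∂_2 − rank ∂_3 = (12 − 12) − 0 = 0, and there is no ∂_3, so H_2 = 0.

As a check, the Euler characteristic is 7 − 18 + 12 = 1, which agrees with 1 − 0 + 0 = 1.

H_0 = Z,  H_1 = Z/2,  H_2 = 0.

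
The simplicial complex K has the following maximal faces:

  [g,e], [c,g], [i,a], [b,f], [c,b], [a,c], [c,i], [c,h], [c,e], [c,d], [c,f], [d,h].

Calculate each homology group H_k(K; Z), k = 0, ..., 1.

Fix the vertex order a < b < c < d < e < f < g < h < i and write every simplex with vertices in increasing order. Then dim K = 1 and the simplices of K are:

  0-simplices (9): a, b, c, d, e, f, g, h, i
  1-simplices (12): ac, ai, bc, bf, cd, ce, cf, cg, ch, ci, dh, eg

so the chain groups are C_0 ≅ Z^9, C_1 ≅ Z^12.

The boundary map ∂_1: C_1 → C_0 sends each edge [p,q] (with p < q) to q − p. For instance
  ∂cg = g − c.
The 9×12 boundary matrix has rank 8 and Smith normal form diag(1,1,1,1,1,1,1,1).

Now H_k = ker ∂_k / im ∂_{k+1}, so:

  H_0: rank C_0 − rank ∂_1 = 9 − 8 = 1, and the invariant factors of ∂_1 are all 1, so H_0 ≅ Z.
  H_1: rank ker ∂_1 − rank ∂_2 = (12 − 8) − 0 = 4, and there is no ∂_2, so H_1 ≅ Z^4.

(K is a triangulation of a wedge of 4 circles.)

H_0 ≅ Z,  H_1 ≅ Z^4.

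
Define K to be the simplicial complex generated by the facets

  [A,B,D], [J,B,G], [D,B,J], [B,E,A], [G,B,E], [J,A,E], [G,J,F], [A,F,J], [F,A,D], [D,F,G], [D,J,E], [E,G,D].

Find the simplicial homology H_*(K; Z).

H_0 = Z,  H_1 = Z/2,  H_2 = 0.

Take the total order A < B < D < E < F < G < J on the vertex set. Then K (dimension 2) consists of the simplices:

  0-simplices (7): A, B, D, E, F, G, J
  1-simplices (18): AB, AD, AE, AF, AJ, BD, BE, BG, BJ, DE, DF, DG, DJ, EG, EJ, FG, FJ, GJ
  2-simplices (12): ABD, ABE, ADF, AEJ, AFJ, BDJ, BEG, BGJ, DEG, DEJ, DFG, FGJ

giving chain groups C_0 ≅ Z^7, C_1 ≅ Z^18, C_2 ≅ Z^12.

Boundary ∂_1: C_1 → C_0 sends each edge [p,q] (with p < q) to q − p. For instance
  ∂AD = D − A.
The resulting 7×18 matrix has rank 6, and its Smith normal form has invariant factors (1,1,1,1,1,1).

∂_2: C_2 → C_1 maps a triangle to the signed sum of its edges. For instance
  ∂FGJ = GJ − FJ + FG,
  ∂ADF = DF − AF + AD.
The 18×12 boundary matrix has rank 12 and Smith normal form diag(1,1,1,1,1,1,1,1,1,1,1,2).

From H_k ≅ ker(∂_k) / im(∂_{k+1}) we obtain:

  H_0: rank C_0 − rank ∂_1 = 7 − 6 = 1, and the invariant factors of ∂_1 are all 1, so H_0 = Z.
  H_1: rank ker ∂_1 − rank ∂_2 = (18 − 6) − 12 = 0, and ∂_2 has invariant factor 2 > 1, so H_1 = Z/2.
  H_2: rank ker ∂_2 − rank ∂_3 = (12 − 12) − 0 = 0, and there is no ∂_3, so H_2 = 0.

(K is a triangulation of the real projective plane RP^2.)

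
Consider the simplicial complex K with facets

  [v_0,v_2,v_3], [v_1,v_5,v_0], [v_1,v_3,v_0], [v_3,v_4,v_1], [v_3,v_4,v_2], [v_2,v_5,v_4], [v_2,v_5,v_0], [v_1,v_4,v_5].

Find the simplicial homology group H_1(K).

H_1 = 0.

We work with the vertex ordering v_0 < v_1 < v_2 < v_3 < v_4 < v_5. The simplices of K, each written with vertices in increasing order, are:

  0-simplices (6): [v_0], [v_1], [v_2], [v_3], [v_4], [v_5]
  1-simplices (12): [v_0,v_1], [v_0,v_2], [v_0,v_3], [v_0,v_5], [v_1,v_3], [v_1,v_4], [v_1,v_5], [v_2,v_3], [v_2,v_4], [v_2,v_5], [v_3,v_4], [v_4,v_5]
  2-simplices (8): [v_0,v_1,v_3], [v_0,v_1,v_5], [v_0,v_2,v_3], [v_0,v_2,v_5], [v_1,v_3,v_4], [v_1,v_4,v_5], [v_2,v_3,v_4], [v_2,v_4,v_5]

Hence C_0 ≅ Z^6, C_1 ≅ Z^12, C_2 ≅ Z^8.

∂_1: C_1 → C_0 is given by ∂[p,q] = [q] − [p].
The 6×12 boundary matrix has rank 5 and Smith normal form diag(1,1,1,1,1).

Boundary ∂_2: C_2 → C_1 sends each 2-simplex [p,q,r] to [q,r] − [p,r] + [p,q]. For instance
  ∂[v_0,v_2,v_3] = [v_2,v_3] − [v_0,v_3] + [v_0,v_2],
  ∂[v_2,v_3,v_4] = [v_3,v_4] − [v_2,v_4] + [v_2,v_3].
As a 12×8 matrix over Z this has rank 7, with invariant factors (1,1,1,1,1,1,1).

Reading off H_k = ker ∂_k / im ∂_{k+1}:

  H_1: rank ker ∂_1 − rank ∂_2 = (12 − 5) − 7 = 0, and the invariant factors of ∂_2 are all 1, so H_1 = 0.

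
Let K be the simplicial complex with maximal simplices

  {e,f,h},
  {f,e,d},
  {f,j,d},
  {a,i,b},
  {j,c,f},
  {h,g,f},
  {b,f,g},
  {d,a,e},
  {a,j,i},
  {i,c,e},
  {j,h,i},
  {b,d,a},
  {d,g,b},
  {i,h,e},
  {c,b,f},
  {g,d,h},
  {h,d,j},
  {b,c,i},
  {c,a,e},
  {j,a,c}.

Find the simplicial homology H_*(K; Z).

H_0 = Z,  H_1 = Z ⊕ Z/2Z,  H_2 = 0.

We work with the vertex ordering a < b < c < d < e < f < g < h < i < j. The simplices of K, each written with vertices in increasing order, are:

  0-simplices (10): a, b, c, d, e, f, g, h, i, j
  1-simplices (30): ab, ac, ad, ae, ai, aj, bc, bd, bf, bg, bi, ce, cf, ci, cj, de, df, dg, dh, dj, ef, eh, ei, fg, fh, fj, gh, hi, hj, ij
  2-simplices (20): abd, abi, ace, acj, ade, aij, bcf, bci, bdg, bfg, cei, cfj, def, dfj, dgh, dhj, efh, ehi, fgh, hij

so the chain groups are C_0 ≅ Z^10, C_1 ≅ Z^30, C_2 ≅ Z^20.

Boundary ∂_1: C_1 → C_0 sends each edge [p,q] (with p < q) to q − p.
As a 10×30 matrix over Z this has rank 9, with invariant factors (1,1,1,1,1,1,1,1,1).

The boundary map ∂_2: C_2 → C_1 sends each 2-simplex [p,q,r] to [q,r] − [p,r] + [p,q]. For instance
  ∂acj = cj − aj + ac,
  ∂bdg = dg − bg + bd.
This gives a 30×20 integer matrix of rank 20; reducing to Smith normal form yields diagonal entries (1,1,1,1,1,1,1,1,1,1,1,1,1,1,1,1,1,1,1,2).

From H_k ≅ ker(∂_k) / im(∂_{k+1}) we obtain:

  H_0: rank C_0 − rank ∂_1 = 10 − 9 = 1, and the invariant factors of ∂_1 are all 1, so H_0 ≅ Z.
  H_1: rank ker ∂_1 − rank ∂_2 = (30 − 9) − 20 = 1, and ∂_2 has invariant factor 2 > 1, so H_1 ≅ Z ⊕ Z/2Z.
  H_2: rank ker ∂_2 − rank ∂_3 = (20 − 20) − 0 = 0, and there is no ∂_3, so H_2 ≅ 0.

(K is a triangulation of the Klein bottle.)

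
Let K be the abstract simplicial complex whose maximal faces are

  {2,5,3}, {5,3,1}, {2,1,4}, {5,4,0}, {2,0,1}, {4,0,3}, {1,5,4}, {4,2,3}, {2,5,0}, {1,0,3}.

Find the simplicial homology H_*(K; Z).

We work with the vertex ordering 0 < 1 < 2 < 3 < 4 < 5. The simplices of K, each written with vertices in increasing order, are:

  0-simplices (6): [0], [1], [2], [3], [4], [5]
  1-simplices (15): [0,1], [0,2], [0,3], [0,4], [0,5], [1,2], [1,3], [1,4], [1,5], [2,3], [2,4], [2,5], [3,4], [3,5], [4,5]
  2-simplices (10): [0,1,2], [0,1,3], [0,2,5], [0,3,4], [0,4,5], [1,2,4], [1,3,5], [1,4,5], [2,3,4], [2,3,5]

so the chain groups are C_0 ≅ Z^6, C_1 ≅ Z^15, C_2 ≅ Z^10.

Boundary ∂_1: C_1 → C_0 sends each edge [p,q] (with p < q) to q − p. For instance
  ∂[1,5] = [5] − [1].
As a 6×15 matrix over Z this has rank 5, with invariant factors (1,1,1,1,1).

The boundary map ∂_2: C_2 → C_1 sends each 2-simplex [p,q,r] to [q,r] − [p,r] + [p,q]. For instance
  ∂[2,3,5] = [3,5] − [2,5] + [2,3],
  ∂[1,3,5] = [3,5] − [1,5] + [1,3].
This gives a 15×10 integer matrix of rank 10; reducing to Smith normal form yields diagonal entries (1,1,1,1,1,1,1,1,1,2).

Reading off H_k = ker ∂_k / im ∂_{k+1}:

  H_0: rank C_0 − rank ∂_1 = 6 − 5 = 1, and the invariant factors of ∂_1 are all 1, so H_0 = Z.
  H_1: rank ker ∂_1 − rank ∂_2 = (15 − 5) − 10 = 0, and ∂_2 has invariant factor 2 > 1, so H_1 = Z/2Z.
  H_2: rank ker ∂_2 − rank ∂_3 = (10 − 10) − 0 = 0, and there is no ∂_3, so H_2 = 0.

H_0 ≅ Z,  H_1 ≅ Z/2Z,  H_2 = 0.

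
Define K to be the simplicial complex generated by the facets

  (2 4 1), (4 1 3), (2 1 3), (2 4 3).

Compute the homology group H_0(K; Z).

Fix the vertex order 1 < 2 < 3 < 4 and write every simplex with vertices in increasing order. Then dim K = 2 and the simplices of K are:

  0-simplices (4): [1], [2], [3], [4]
  1-simplices (6): [1,2], [1,3], [1,4], [2,3], [2,4], [3,4]
  2-simplices (4): [1,2,3], [1,2,4], [1,3,4], [2,3,4]

giving chain groups C_0 ≅ Z^4, C_1 ≅ Z^6, C_2 ≅ Z^4.

Boundary ∂_1: C_1 → C_0 sends each edge [p,q] (with p < q) to q − p. For instance
  ∂[1,4] = [4] − [1].
This gives a 4×6 integer matrix of rank 3; reducing to Smith normal form yields diagonal entries (1,1,1).

∂_2: C_2 → C_1 maps a triangle to the signed sum of its edges. For instance
  ∂[2,3,4] = [3,4] − [2,4] + [2,3],
  ∂[1,3,4] = [3,4] − [1,4] + [1,3].
The 6×4 boundary matrix has rank 3 and Smith normal form diag(1,1,1).

From H_k ≅ ker(∂_k) / im(∂_{k+1}) we obtain:

  H_0: rank C_0 − rank ∂_1 = 4 − 3 = 1, and the invariant factors of ∂_1 are all 1, so H_0 = Z.

H_0 ≅ Z.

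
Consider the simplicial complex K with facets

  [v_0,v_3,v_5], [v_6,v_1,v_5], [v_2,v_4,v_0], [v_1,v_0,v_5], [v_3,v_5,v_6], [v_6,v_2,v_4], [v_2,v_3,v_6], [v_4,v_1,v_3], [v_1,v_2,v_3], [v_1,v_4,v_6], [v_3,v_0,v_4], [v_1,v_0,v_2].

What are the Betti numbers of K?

K has 7 vertices, 18 edges, 12 triangles.
rank ∂_0 = 0, rank ∂_1 = 6 ⇒ b_0 = 7 − 0 − 6 = 1; all invariant factors of ∂_1 are 1 so no torsion. So H_0 ≅ Z.
rank ∂_1 = 6, rank ∂_2 = 12 ⇒ b_1 = 18 − 6 − 12 = 0; ∂_2 has invariant factor(s) [2] giving torsion. So H_1 ≅ Z/2.
rank ∂_2 = 12, rank ∂_3 = 0 ⇒ b_2 = 12 − 12 − 0 = 0. So H_2 ≅ 0.

b_0 = 1, b_1 = 0, b_2 = 0.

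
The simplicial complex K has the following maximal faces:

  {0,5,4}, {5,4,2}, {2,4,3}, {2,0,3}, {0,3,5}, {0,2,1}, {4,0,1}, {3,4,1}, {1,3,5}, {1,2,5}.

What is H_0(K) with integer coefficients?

Order the vertices as 0 < 1 < 2 < 3 < 4 < 5. Listing each simplex with vertices in this order, K has dimension 2 with simplices:

  0-simplices (6): [0], [1], [2], [3], [4], [5]
  1-simplices (15): [0,1], [0,2], [0,3], [0,4], [0,5], [1,2], [1,3], [1,4], [1,5], [2,3], [2,4], [2,5], [3,4], [3,5], [4,5]
  2-simplices (10): [0,1,2], [0,1,4], [0,2,3], [0,3,5], [0,4,5], [1,2,5], [1,3,4], [1,3,5], [2,3,4], [2,4,5]

giving chain groups C_0 ≅ Z^6, C_1 ≅ Z^15, C_2 ≅ Z^10.

Boundary ∂_1: C_1 → C_0 maps an edge to its endpoints' difference, ∂[p,q] = q − p.
As a 6×15 matrix over Z this has rank 5, with invariant factors (1,1,1,1,1).

Boundary ∂_2: C_2 → C_1 acts by ∂[p,q,r] = [q,r] − [p,r] + [p,q]. For instance
  ∂[2,3,4] = [3,4] − [2,4] + [2,3],
  ∂[0,1,4] = [1,4] − [0,4] + [0,1].
This gives a 15×10 integer matrix of rank 10; reducing to Smith normal form yields diagonal entries (1,1,1,1,1,1,1,1,1,2).

Now H_k = ker ∂_k / im ∂_{k+1}, so:

  H_0: rank C_0 − rank ∂_1 = 6 − 5 = 1, and the invariant factors of ∂_1 are all 1, so H_0 = Z.

(K is a triangulation of the real projective plane RP^2.)

H_0 ≅ Z.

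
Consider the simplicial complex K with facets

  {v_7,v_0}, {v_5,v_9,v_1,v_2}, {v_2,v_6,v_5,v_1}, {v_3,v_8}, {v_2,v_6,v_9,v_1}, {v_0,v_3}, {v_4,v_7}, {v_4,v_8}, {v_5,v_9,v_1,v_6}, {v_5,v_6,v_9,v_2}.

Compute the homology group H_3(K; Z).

H_3 = Z.

K has 10 vertices, 15 edges, 10 triangles, 5 3-simplices.
rank ∂_3 = 4, rank ∂_4 = 0 ⇒ b_3 = 5 − 4 − 0 = 1. So H_3 = Z.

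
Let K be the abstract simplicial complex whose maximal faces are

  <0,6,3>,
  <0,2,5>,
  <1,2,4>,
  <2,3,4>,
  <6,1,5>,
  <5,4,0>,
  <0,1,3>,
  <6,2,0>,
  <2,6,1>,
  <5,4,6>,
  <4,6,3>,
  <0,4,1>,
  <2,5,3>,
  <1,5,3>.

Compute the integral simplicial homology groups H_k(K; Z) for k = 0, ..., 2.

H_0 = Z,  H_1 = Z^2,  H_2 = Z.

We work with the vertex ordering 0 < 1 < 2 < 3 < 4 < 5 < 6. The simplices of K, each written with vertices in increasing order, are:

  0-simplices (7): [0], [1], [2], [3], [4], [5], [6]
  1-simplices (21): [0,1], [0,2], [0,3], [0,4], [0,5], [0,6], [1,2], [1,3], [1,4], [1,5], [1,6], [2,3], [2,4], [2,5], [2,6], [3,4], [3,5], [3,6], [4,5], [4,6], [5,6]
  2-simplices (14): [0,1,3], [0,1,4], [0,2,5], [0,2,6], [0,3,6], [0,4,5], [1,2,4], [1,2,6], [1,3,5], [1,5,6], [2,3,4], [2,3,5], [3,4,6], [4,5,6]

Hence C_0 ≅ Z^7, C_1 ≅ Z^21, C_2 ≅ Z^14.

The boundary map ∂_1: C_1 → C_0 sends each edge [p,q] (with p < q) to q − p.
As a 7×21 matrix over Z this has rank 6, with invariant factors (1,1,1,1,1,1).

∂_2: C_2 → C_1 maps a triangle to the signed sum of its edges. For instance
  ∂[0,3,6] = [3,6] − [0,6] + [0,3],
  ∂[4,5,6] = [5,6] − [4,6] + [4,5].
The 21×14 boundary matrix has rank 13 and Smith normal form diag(1,1,1,1,1,1,1,1,1,1,1,1,1).

From H_k ≅ ker(∂_k) / im(∂_{k+1}) we obtain:

  H_0: rank C_0 − rank ∂_1 = 7 − 6 = 1, and the invariant factors of ∂_1 are all 1, so H_0 = Z.
  H_1: rank ker ∂_1 − rank ∂_2 = (21 − 6) − 13 = 2, and the invariant factors of ∂_2 are all 1, so H_1 = Z^2.
  H_2: rank ker ∂_2 − rank ∂_3 = (14 − 13) − 0 = 1, and there is no ∂_3, so H_2 = Z.

(K is a triangulation of the torus T^2.)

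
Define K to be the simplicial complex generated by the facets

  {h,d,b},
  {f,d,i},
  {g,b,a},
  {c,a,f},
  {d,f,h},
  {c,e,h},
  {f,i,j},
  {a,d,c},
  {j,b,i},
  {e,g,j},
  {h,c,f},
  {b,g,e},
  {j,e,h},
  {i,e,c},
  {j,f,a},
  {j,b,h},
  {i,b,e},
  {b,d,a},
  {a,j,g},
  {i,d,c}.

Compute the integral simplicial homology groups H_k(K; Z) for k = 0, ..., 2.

K has 10 vertices, 30 edges, 20 triangles.
rank ∂_0 = 0, rank ∂_1 = 9 ⇒ b_0 = 10 − 0 − 9 = 1; all invariant factors of ∂_1 are 1 so no torsion. So H_0 = Z.
rank ∂_1 = 9, rank ∂_2 = 20 ⇒ b_1 = 30 − 9 − 20 = 1; ∂_2 has invariant factor(s) [2] giving torsion. So H_1 = Z ⊕ Z/2.
rank ∂_2 = 20, rank ∂_3 = 0 ⇒ b_2 = 20 − 20 − 0 = 0. So H_2 = 0.

H_0 ≅ Z,  H_1 ≅ Z ⊕ Z/2,  H_2 = 0.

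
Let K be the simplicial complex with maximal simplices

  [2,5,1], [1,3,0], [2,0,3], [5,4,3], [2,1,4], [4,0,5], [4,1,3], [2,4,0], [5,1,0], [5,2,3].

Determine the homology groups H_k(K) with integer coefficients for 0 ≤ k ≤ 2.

Fix the vertex order 0 < 1 < 2 < 3 < 4 < 5 and write every simplex with vertices in increasing order. Then dim K = 2 and the simplices of K are:

  0-simplices (6): [0], [1], [2], [3], [4], [5]
  1-simplices (15): [0,1], [0,2], [0,3], [0,4], [0,5], [1,2], [1,3], [1,4], [1,5], [2,3], [2,4], [2,5], [3,4], [3,5], [4,5]
  2-simplices (10): [0,1,3], [0,1,5], [0,2,3], [0,2,4], [0,4,5], [1,2,4], [1,2,5], [1,3,4], [2,3,5], [3,4,5]

so the chain groups are C_0 ≅ Z^6, C_1 ≅ Z^15, C_2 ≅ Z^10.

The boundary map ∂_1: C_1 → C_0 maps an edge to its endpoints' difference, ∂[p,q] = q − p. For instance
  ∂[4,5] = [5] − [4].
This gives a 6×15 integer matrix of rank 5; reducing to Smith normal form yields diagonal entries (1,1,1,1,1).

Boundary ∂_2: C_2 → C_1 sends each 2-simplex [p,q,r] to [q,r] − [p,r] + [p,q]. For instance
  ∂[0,1,3] = [1,3] − [0,3] + [0,1],
  ∂[0,1,5] = [1,5] − [0,5] + [0,1].
The 15×10 boundary matrix has rank 10 and Smith normal form diag(1,1,1,1,1,1,1,1,1,2).

Reading off H_k = ker ∂_k / im ∂_{k+1}:

  H_0: rank C_0 − rank ∂_1 = 6 − 5 = 1, and the invariant factors of ∂_1 are all 1, so H_0 ≅ Z.
  H_1: rank ker ∂_1 − rank ∂_2 = (15 − 5) − 10 = 0, and ∂_2 has invariant factor 2 > 1, so H_1 ≅ Z/2Z.
  H_2: rank ker ∂_2 − rank ∂_3 = (10 − 10) − 0 = 0, and there is no ∂_3, so H_2 ≅ 0.

As a check, the Euler characteristic is 6 − 15 + 10 = 1, which agrees with 1 − 0 + 0 = 1.

H_0 = Z,  H_1 = Z/2Z,  H_2 = 0.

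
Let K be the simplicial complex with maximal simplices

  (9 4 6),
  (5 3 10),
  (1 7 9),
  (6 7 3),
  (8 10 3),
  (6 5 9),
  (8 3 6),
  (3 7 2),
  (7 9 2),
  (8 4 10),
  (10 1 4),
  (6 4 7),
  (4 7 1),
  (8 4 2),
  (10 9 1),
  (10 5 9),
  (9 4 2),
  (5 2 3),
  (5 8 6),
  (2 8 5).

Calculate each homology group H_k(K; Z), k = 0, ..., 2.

K has 10 vertices, 30 edges, 20 triangles.
rank ∂_0 = 0, rank ∂_1 = 9 ⇒ b_0 = 10 − 0 − 9 = 1; all invariant factors of ∂_1 are 1 so no torsion. So H_0 = Z.
rank ∂_1 = 9, rank ∂_2 = 20 ⇒ b_1 = 30 − 9 − 20 = 1; ∂_2 has invariant factor(s) [2] giving torsion. So H_1 = Z ⊕ Z/2.
rank ∂_2 = 20, rank ∂_3 = 0 ⇒ b_2 = 20 − 20 − 0 = 0. So H_2 = 0.

H_0 = Z,  H_1 = Z ⊕ Z/2,  H_2 = 0.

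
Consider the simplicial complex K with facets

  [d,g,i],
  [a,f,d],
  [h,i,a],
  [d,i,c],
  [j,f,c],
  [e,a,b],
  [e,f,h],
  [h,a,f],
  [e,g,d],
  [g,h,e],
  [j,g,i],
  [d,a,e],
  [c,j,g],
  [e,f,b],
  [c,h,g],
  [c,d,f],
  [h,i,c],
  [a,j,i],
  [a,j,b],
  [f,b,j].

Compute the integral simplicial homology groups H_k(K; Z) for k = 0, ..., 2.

H_0 ≅ Z,  H_1 ≅ Z ⊕ Z/2,  H_2 = 0.

K has 10 vertices, 30 edges, 20 triangles.
rank ∂_0 = 0, rank ∂_1 = 9 ⇒ b_0 = 10 − 0 − 9 = 1; all invariant factors of ∂_1 are 1 so no torsion. So H_0 = Z.
rank ∂_1 = 9, rank ∂_2 = 20 ⇒ b_1 = 30 − 9 − 20 = 1; ∂_2 has invariant factor(s) [2] giving torsion. So H_1 = Z ⊕ Z/2.
rank ∂_2 = 20, rank ∂_3 = 0 ⇒ b_2 = 20 − 20 − 0 = 0. So H_2 = 0.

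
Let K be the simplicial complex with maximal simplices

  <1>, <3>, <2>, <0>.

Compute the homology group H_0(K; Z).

H_0 ≅ Z^4.

Fix the vertex order 0 < 1 < 2 < 3 and write every simplex with vertices in increasing order. Then dim K = 0 and the simplices of K are:

  0-simplices (4): [0], [1], [2], [3]

Hence C_0 ≅ Z^4.

Reading off H_k = ker ∂_k / im ∂_{k+1}:

  H_0: rank C_0 − rank ∂_1 = 4 − 0 = 4, and there is no ∂_1, so H_0 = Z^4.

(K is a triangulation of a set of 4 points.)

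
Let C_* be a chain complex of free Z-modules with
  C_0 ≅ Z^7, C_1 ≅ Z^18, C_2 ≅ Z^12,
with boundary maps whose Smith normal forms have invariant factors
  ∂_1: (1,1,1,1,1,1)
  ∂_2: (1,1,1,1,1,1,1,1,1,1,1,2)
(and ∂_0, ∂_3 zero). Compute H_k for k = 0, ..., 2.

H_0: b_0 = 7 − 0 − 6 = 1; torsion from ∂_1 factors > 1: none. So H_0 = Z.
H_1: b_1 = 18 − 6 − 12 = 0; torsion from ∂_2 factors > 1: [2]. So H_1 = Z_2.
H_2: b_2 = 12 − 12 − 0 = 0; torsion from ∂_3 factors > 1: none. So H_2 = 0.

H_0 = Z,  H_1 = Z_2,  H_2 = 0.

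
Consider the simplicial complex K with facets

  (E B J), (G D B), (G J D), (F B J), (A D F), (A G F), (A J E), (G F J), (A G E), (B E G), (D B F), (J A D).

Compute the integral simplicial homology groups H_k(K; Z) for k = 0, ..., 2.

H_0 ≅ Z,  H_1 ≅ Z_2,  H_2 = 0.

We work with the vertex ordering A < B < D < E < F < G < J. The simplices of K, each written with vertices in increasing order, are:

  0-simplices (7): A, B, D, E, F, G, J
  1-simplices (18): AD, AE, AF, AG, AJ, BD, BE, BF, BG, BJ, DF, DG, DJ, EG, EJ, FG, FJ, GJ
  2-simplices (12): ADF, ADJ, AEG, AEJ, AFG, BDF, BDG, BEG, BEJ, BFJ, DGJ, FGJ

so the chain groups are C_0 ≅ Z^7, C_1 ≅ Z^18, C_2 ≅ Z^12.

Boundary ∂_1: C_1 → C_0 sends each edge [p,q] (with p < q) to q − p. For instance
  ∂AG = G − A.
As a 7×18 matrix over Z this has rank 6, with invariant factors (1,1,1,1,1,1).

The boundary map ∂_2: C_2 → C_1 sends each 2-simplex [p,q,r] to [q,r] − [p,r] + [p,q]. For instance
  ∂BFJ = FJ − BJ + BF,
  ∂AFG = FG − AG + AF.
This gives a 18×12 integer matrix of rank 12; reducing to Smith normal form yields diagonal entries (1,1,1,1,1,1,1,1,1,1,1,2).

Computing H_k = (kernel of ∂_k) / (image of ∂_{k+1}):

  H_0: rank C_0 − rank ∂_1 = 7 − 6 = 1, and the invariant factors of ∂_1 are all 1, so H_0 ≅ Z.
  H_1: rank ker ∂_1 − rank ∂_2 = (18 − 6) − 12 = 0, and ∂_2 has invariant factor 2 > 1, so H_1 ≅ Z_2.
  H_2: rank ker ∂_2 − rank ∂_3 = (12 − 12) − 0 = 0, and there is no ∂_3, so H_2 ≅ 0.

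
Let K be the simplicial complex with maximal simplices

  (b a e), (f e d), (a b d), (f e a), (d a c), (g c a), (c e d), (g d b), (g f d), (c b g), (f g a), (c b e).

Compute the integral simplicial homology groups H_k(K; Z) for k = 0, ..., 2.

H_0 ≅ Z,  H_1 ≅ Z/2,  H_2 = 0.

We work with the vertex ordering a < b < c < d < e < f < g. The simplices of K, each written with vertices in increasing order, are:

  0-simplices (7): a, b, c, d, e, f, g
  1-simplices (18): ab, ac, ad, ae, af, ag, bc, bd, be, bg, cd, ce, cg, de, df, dg, ef, fg
  2-simplices (12): abd, abe, acd, acg, aef, afg, bce, bcg, bdg, cde, def, dfg

giving chain groups C_0 ≅ Z^7, C_1 ≅ Z^18, C_2 ≅ Z^12.

∂_1: C_1 → C_0 maps an edge to its endpoints' difference, ∂[p,q] = q − p. For instance
  ∂ef = f − e.
The resulting 7×18 matrix has rank 6, and its Smith normal form has invariant factors (1,1,1,1,1,1).

Boundary ∂_2: C_2 → C_1 sends each 2-simplex [p,q,r] to [q,r] − [p,r] + [p,q]. For instance
  ∂acg = cg − ag + ac,
  ∂cde = de − ce + cd.
The 18×12 boundary matrix has rank 12 and Smith normal form diag(1,1,1,1,1,1,1,1,1,1,1,2).

From H_k ≅ ker(∂_k) / im(∂_{k+1}) we obtain:

  H_0: rank C_0 − rank ∂_1 = 7 − 6 = 1, and the invariant factors of ∂_1 are all 1, so H_0 = Z.
  H_1: rank ker ∂_1 − rank ∂_2 = (18 − 6) − 12 = 0, and ∂_2 has invariant factor 2 > 1, so H_1 = Z/2.
  H_2: rank ker ∂_2 − rank ∂_3 = (12 − 12) − 0 = 0, and there is no ∂_3, so H_2 = 0.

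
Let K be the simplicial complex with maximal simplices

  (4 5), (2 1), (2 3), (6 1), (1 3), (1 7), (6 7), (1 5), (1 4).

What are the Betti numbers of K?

Fix the vertex order 1 < 2 < 3 < 4 < 5 < 6 < 7 and write every simplex with vertices in increasing order. Then dim K = 1 and the simplices of K are:

  0-simplices (7): [1], [2], [3], [4], [5], [6], [7]
  1-simplices (9): [1,2], [1,3], [1,4], [1,5], [1,6], [1,7], [2,3], [4,5], [6,7]

Hence C_0 ≅ Z^7, C_1 ≅ Z^9.

Boundary ∂_1: C_1 → C_0 sends each edge [p,q] (with p < q) to q − p.
The 7×9 boundary matrix has rank 6 and Smith normal form diag(1,1,1,1,1,1).

Now H_k = ker ∂_k / im ∂_{k+1}, so:

  H_0: rank C_0 − rank ∂_1 = 7 − 6 = 1, and the invariant factors of ∂_1 are all 1, so H_0 = Z.
  H_1: rank ker ∂_1 − rank ∂_2 = (9 − 6) − 0 = 3, and there is no ∂_2, so H_1 = Z^3.

Hence the Betti numbers are b_0 = 1, b_1 = 3.

b_0 = 1, b_1 = 3.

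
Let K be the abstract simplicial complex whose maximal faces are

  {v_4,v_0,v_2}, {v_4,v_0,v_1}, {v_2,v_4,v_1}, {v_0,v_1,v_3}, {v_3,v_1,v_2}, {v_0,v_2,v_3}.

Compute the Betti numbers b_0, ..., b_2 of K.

Fix the vertex order v_0 < v_1 < v_2 < v_3 < v_4 and write every simplex with vertices in increasing order. Then dim K = 2 and the simplices of K are:

  0-simplices (5): [v_0], [v_1], [v_2], [v_3], [v_4]
  1-simplices (9): [v_0,v_1], [v_0,v_2], [v_0,v_3], [v_0,v_4], [v_1,v_2], [v_1,v_3], [v_1,v_4], [v_2,v_3], [v_2,v_4]
  2-simplices (6): [v_0,v_1,v_3], [v_0,v_1,v_4], [v_0,v_2,v_3], [v_0,v_2,v_4], [v_1,v_2,v_3], [v_1,v_2,v_4]

Hence C_0 ≅ Z^5, C_1 ≅ Z^9, C_2 ≅ Z^6.

∂_1: C_1 → C_0 maps an edge to its endpoints' difference, ∂[p,q] = q − p.
The resulting 5×9 matrix has rank 4, and its Smith normal form has invariant factors (1,1,1,1).

The boundary map ∂_2: C_2 → C_1 acts by ∂[p,q,r] = [q,r] − [p,r] + [p,q]. For instance
  ∂[v_1,v_2,v_3] = [v_2,v_3] − [v_1,v_3] + [v_1,v_2],
  ∂[v_0,v_2,v_3] = [v_2,v_3] − [v_0,v_3] + [v_0,v_2].
The resulting 9×6 matrix has rank 5, and its Smith normal form has invariant factors (1,1,1,1,1).

Computing H_k = (kernel of ∂_k) / (image of ∂_{k+1}):

  H_0: rank C_0 − rank ∂_1 = 5 − 4 = 1, and the invariant factors of ∂_1 are all 1, so H_0 = Z.
  H_1: rank ker ∂_1 − rank ∂_2 = (9 − 4) − 5 = 0, and the invariant factors of ∂_2 are all 1, so H_1 = 0.
  H_2: rank ker ∂_2 − rank ∂_3 = (6 − 5) − 0 = 1, and there is no ∂_3, so H_2 = Z.

As a check, the Euler characteristic is 5 − 9 + 6 = 2, which agrees with 1 − 0 + 1 = 2.

Hence the Betti numbers are b_0 = 1, b_1 = 0, b_2 = 1.

b_0 = 1, b_1 = 0, b_2 = 1.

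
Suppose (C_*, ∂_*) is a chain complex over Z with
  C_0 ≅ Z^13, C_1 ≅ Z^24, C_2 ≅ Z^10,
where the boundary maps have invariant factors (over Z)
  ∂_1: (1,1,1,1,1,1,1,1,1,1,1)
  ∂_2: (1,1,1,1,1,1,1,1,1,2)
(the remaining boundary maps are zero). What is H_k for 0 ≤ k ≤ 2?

H_0: b_0 = 13 − 0 − 11 = 2; torsion from ∂_1 factors > 1: none. So H_0 ≅ Z^2.
H_1: b_1 = 24 − 11 − 10 = 3; torsion from ∂_2 factors > 1: [2]. So H_1 ≅ Z^3 ⊕ Z/2.
H_2: b_2 = 10 − 10 − 0 = 0; torsion from ∂_3 factors > 1: none. So H_2 ≅ 0.

H_0 ≅ Z^2,  H_1 ≅ Z^3 ⊕ Z/2,  H_2 = 0.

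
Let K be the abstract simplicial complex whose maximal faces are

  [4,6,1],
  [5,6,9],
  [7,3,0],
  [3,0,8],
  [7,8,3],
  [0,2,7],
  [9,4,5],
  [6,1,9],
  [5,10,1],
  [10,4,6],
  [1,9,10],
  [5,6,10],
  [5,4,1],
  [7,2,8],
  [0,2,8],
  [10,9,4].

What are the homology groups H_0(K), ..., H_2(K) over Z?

Fix the vertex order 0 < 1 < 2 < 3 < 4 < 5 < 6 < 7 < 8 < 9 < 10 and write every simplex with vertices in increasing order. Then dim K = 2 and the simplices of K are:

  0-simplices (11): [0], [1], [2], [3], [4], [5], [6], [7], [8], [9], [10]
  1-simplices (24): (24 of them)
  2-simplices (16): [0,2,7], [0,2,8], [0,3,7], [0,3,8], [1,4,5], [1,4,6], [1,5,10], [1,6,9], [1,9,10], [2,7,8], [3,7,8], [4,5,9], [4,6,10], [4,9,10], [5,6,9], [5,6,10]

Hence C_0 ≅ Z^11, C_1 ≅ Z^24, C_2 ≅ Z^16.

∂_1: C_1 → C_0 sends each edge [p,q] (with p < q) to q − p. For instance
  ∂[1,4] = [4] − [1].
As a 11×24 matrix over Z this has rank 9, with invariant factors (1,1,1,1,1,1,1,1,1).

Boundary ∂_2: C_2 → C_1 acts by ∂[p,q,r] = [q,r] − [p,r] + [p,q]. For instance
  ∂[3,7,8] = [7,8] − [3,8] + [3,7],
  ∂[4,5,9] = [5,9] − [4,9] + [4,5].
This gives a 24×16 integer matrix of rank 15; reducing to Smith normal form yields diagonal entries (1,1,1,1,1,1,1,1,1,1,1,1,1,1,2).

Now H_k = ker ∂_k / im ∂_{k+1}, so:

  H_0: rank C_0 − rank ∂_1 = 11 − 9 = 2, and the invariant factors of ∂_1 are all 1, so H_0 ≅ Z^2.
  H_1: rank ker ∂_1 − rank ∂_2 = (24 − 9) − 15 = 0, and ∂_2 has invariant factor 2 > 1, so H_1 ≅ Z/2Z.
  H_2: rank ker ∂_2 − rank ∂_3 = (16 − 15) − 0 = 1, and there is no ∂_3, so H_2 ≅ Z.

As a check, the Euler characteristic is 11 − 24 + 16 = 3, which agrees with 2 − 0 + 1 = 3.

H_0 ≅ Z^2,  H_1 ≅ Z/2Z,  H_2 ≅ Z.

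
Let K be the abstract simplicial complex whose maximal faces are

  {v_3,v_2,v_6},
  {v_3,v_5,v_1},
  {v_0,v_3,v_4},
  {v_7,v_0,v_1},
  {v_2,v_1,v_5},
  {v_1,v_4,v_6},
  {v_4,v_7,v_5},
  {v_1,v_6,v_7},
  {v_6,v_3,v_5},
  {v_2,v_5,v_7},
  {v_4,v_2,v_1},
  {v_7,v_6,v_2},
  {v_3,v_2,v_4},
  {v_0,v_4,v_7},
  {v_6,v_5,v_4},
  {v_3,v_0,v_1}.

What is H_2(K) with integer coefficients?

H_2 ≅ Z.

We work with the vertex ordering v_0 < v_1 < v_2 < v_3 < v_4 < v_5 < v_6 < v_7. The simplices of K, each written with vertices in increasing order, are:

  0-simplices (8): [v_0], [v_1], [v_2], [v_3], [v_4], [v_5], [v_6], [v_7]
  1-simplices (24): (24 of them)
  2-simplices (16): (16 of them)

so the chain groups are C_0 ≅ Z^8, C_1 ≅ Z^24, C_2 ≅ Z^16.

The boundary map ∂_1: C_1 → C_0 maps an edge to its endpoints' difference, ∂[p,q] = q − p.
As a 8×24 matrix over Z this has rank 7, with invariant factors (1,1,1,1,1,1,1).

The boundary map ∂_2: C_2 → C_1 maps a triangle to the signed sum of its edges. For instance
  ∂[v_4,v_5,v_7] = [v_5,v_7] − [v_4,v_7] + [v_4,v_5],
  ∂[v_2,v_5,v_7] = [v_5,v_7] − [v_2,v_7] + [v_2,v_5].
This gives a 24×16 integer matrix of rank 15; reducing to Smith normal form yields diagonal entries (1,1,1,1,1,1,1,1,1,1,1,1,1,1,1).

From H_k ≅ ker(∂_k) / im(∂_{k+1}) we obtain:

  H_2: rank ker ∂_2 − rank ∂_3 = (16 − 15) − 0 = 1, and there is no ∂_3, so H_2 ≅ Z.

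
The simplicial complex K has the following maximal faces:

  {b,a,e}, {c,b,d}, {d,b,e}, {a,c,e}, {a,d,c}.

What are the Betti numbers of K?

b_0 = 1, b_1 = 1, b_2 = 0.

We work with the vertex ordering a < b < c < d < e. The simplices of K, each written with vertices in increasing order, are:

  0-simplices (5): a, b, c, d, e
  1-simplices (10): ab, ac, ad, ae, bc, bd, be, cd, ce, de
  2-simplices (5): abe, acd, ace, bcd, bde

Hence C_0 ≅ Z^5, C_1 ≅ Z^10, C_2 ≅ Z^5.

The boundary map ∂_1: C_1 → C_0 maps an edge to its endpoints' difference, ∂[p,q] = q − p. For instance
  ∂ab = b − a.
The resulting 5×10 matrix has rank 4, and its Smith normal form has invariant factors (1,1,1,1).

Boundary ∂_2: C_2 → C_1 sends each 2-simplex [p,q,r] to [q,r] − [p,r] + [p,q]. For instance
  ∂abe = be − ae + ab,
  ∂bde = de − be + bd.
The 10×5 boundary matrix has rank 5 and Smith normal form diag(1,1,1,1,1).

Reading off H_k = ker ∂_k / im ∂_{k+1}:

  H_0: rank C_0 − rank ∂_1 = 5 − 4 = 1, and the invariant factors of ∂_1 are all 1, so H_0 ≅ Z.
  H_1: rank ker ∂_1 − rank ∂_2 = (10 − 4) − 5 = 1, and the invariant factors of ∂_2 are all 1, so H_1 ≅ Z.
  H_2: rank ker ∂_2 − rank ∂_3 = (5 − 5) − 0 = 0, and there is no ∂_3, so H_2 ≅ 0.

As a check, the Euler characteristic is 5 − 10 + 5 = 0, which agrees with 1 − 1 + 0 = 0.

Hence the Betti numbers are b_0 = 1, b_1 = 1, b_2 = 0.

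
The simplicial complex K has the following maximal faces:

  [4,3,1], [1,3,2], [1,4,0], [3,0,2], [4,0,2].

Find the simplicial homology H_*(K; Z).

H_0 = Z,  H_1 = Z,  H_2 = 0.

Take the total order 0 < 1 < 2 < 3 < 4 on the vertex set. Then K (dimension 2) consists of the simplices:

  0-simplices (5): [0], [1], [2], [3], [4]
  1-simplices (10): [0,1], [0,2], [0,3], [0,4], [1,2], [1,3], [1,4], [2,3], [2,4], [3,4]
  2-simplices (5): [0,1,4], [0,2,3], [0,2,4], [1,2,3], [1,3,4]

giving chain groups C_0 ≅ Z^5, C_1 ≅ Z^10, C_2 ≅ Z^5.

∂_1: C_1 → C_0 is given by ∂[p,q] = [q] − [p]. For instance
  ∂[1,4] = [4] − [1].
This gives a 5×10 integer matrix of rank 4; reducing to Smith normal form yields diagonal entries (1,1,1,1).

Boundary ∂_2: C_2 → C_1 sends each 2-simplex [p,q,r] to [q,r] − [p,r] + [p,q]. For instance
  ∂[0,2,4] = [2,4] − [0,4] + [0,2],
  ∂[1,3,4] = [3,4] − [1,4] + [1,3].
This gives a 10×5 integer matrix of rank 5; reducing to Smith normal form yields diagonal entries (1,1,1,1,1).

Reading off H_k = ker ∂_k / im ∂_{k+1}:

  H_0: rank C_0 − rank ∂_1 = 5 − 4 = 1, and the invariant factors of ∂_1 are all 1, so H_0 ≅ Z.
  H_1: rank ker ∂_1 − rank ∂_2 = (10 − 4) − 5 = 1, and the invariant factors of ∂_2 are all 1, so H_1 ≅ Z.
  H_2: rank ker ∂_2 − rank ∂_3 = (5 − 5) − 0 = 0, and there is no ∂_3, so H_2 ≅ 0.

(K is a triangulation of the Möbius band.)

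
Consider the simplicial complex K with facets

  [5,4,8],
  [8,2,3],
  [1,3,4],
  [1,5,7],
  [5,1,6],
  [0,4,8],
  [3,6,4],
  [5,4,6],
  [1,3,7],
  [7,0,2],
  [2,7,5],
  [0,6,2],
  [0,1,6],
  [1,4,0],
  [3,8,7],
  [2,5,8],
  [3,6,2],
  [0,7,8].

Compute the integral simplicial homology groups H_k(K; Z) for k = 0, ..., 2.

H_0 = Z,  H_1 = Z ⊕ Z/2Z,  H_2 = 0.

Take the total order 0 < 1 < 2 < 3 < 4 < 5 < 6 < 7 < 8 on the vertex set. Then K (dimension 2) consists of the simplices:

  0-simplices (9): [0], [1], [2], [3], [4], [5], [6], [7], [8]
  1-simplices (27): (27 of them)
  2-simplices (18): [0,1,4], [0,1,6], [0,2,6], [0,2,7], [0,4,8], [0,7,8], [1,3,4], [1,3,7], [1,5,6], [1,5,7], [2,3,6], [2,3,8], [2,5,7], [2,5,8], [3,4,6], [3,7,8], [4,5,6], [4,5,8]

so the chain groups are C_0 ≅ Z^9, C_1 ≅ Z^27, C_2 ≅ Z^18.

The boundary map ∂_1: C_1 → C_0 sends each edge [p,q] (with p < q) to q − p. For instance
  ∂[0,1] = [1] − [0].
This gives a 9×27 integer matrix of rank 8; reducing to Smith normal form yields diagonal entries (1,1,1,1,1,1,1,1).

∂_2: C_2 → C_1 maps a triangle to the signed sum of its edges. For instance
  ∂[0,7,8] = [7,8] − [0,8] + [0,7],
  ∂[0,1,6] = [1,6] − [0,6] + [0,1].
The resulting 27×18 matrix has rank 18, and its Smith normal form has invariant factors (1,1,1,1,1,1,1,1,1,1,1,1,1,1,1,1,1,2).

Reading off H_k = ker ∂_k / im ∂_{k+1}:

  H_0: rank C_0 − rank ∂_1 = 9 − 8 = 1, and the invariant factors of ∂_1 are all 1, so H_0 ≅ Z.
  H_1: rank ker ∂_1 − rank ∂_2 = (27 − 8) − 18 = 1, and ∂_2 has invariant factor 2 > 1, so H_1 ≅ Z ⊕ Z/2Z.
  H_2: rank ker ∂_2 − rank ∂_3 = (18 − 18) − 0 = 0, and there is no ∂_3, so H_2 ≅ 0.

As a check, the Euler characteristic is 9 − 27 + 18 = 0, which agrees with 1 − 1 + 0 = 0.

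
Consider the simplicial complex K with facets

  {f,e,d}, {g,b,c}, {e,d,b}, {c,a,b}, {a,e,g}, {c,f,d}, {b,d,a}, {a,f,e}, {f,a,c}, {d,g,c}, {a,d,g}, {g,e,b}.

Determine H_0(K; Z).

H_0 = Z.

Take the total order a < b < c < d < e < f < g on the vertex set. Then K (dimension 2) consists of the simplices:

  0-simplices (7): a, b, c, d, e, f, g
  1-simplices (18): ab, ac, ad, ae, af, ag, bc, bd, be, bg, cd, cf, cg, de, df, dg, ef, eg
  2-simplices (12): abc, abd, acf, adg, aef, aeg, bcg, bde, beg, cdf, cdg, def

so the chain groups are C_0 ≅ Z^7, C_1 ≅ Z^18, C_2 ≅ Z^12.

Boundary ∂_1: C_1 → C_0 sends each edge [p,q] (with p < q) to q − p.
As a 7×18 matrix over Z this has rank 6, with invariant factors (1,1,1,1,1,1).

The boundary map ∂_2: C_2 → C_1 sends each 2-simplex [p,q,r] to [q,r] − [p,r] + [p,q]. For instance
  ∂bcg = cg − bg + bc,
  ∂abd = bd − ad + ab.
This gives a 18×12 integer matrix of rank 12; reducing to Smith normal form yields diagonal entries (1,1,1,1,1,1,1,1,1,1,1,2).

Now H_k = ker ∂_k / im ∂_{k+1}, so:

  H_0: rank C_0 − rank ∂_1 = 7 − 6 = 1, and the invariant factors of ∂_1 are all 1, so H_0 ≅ Z.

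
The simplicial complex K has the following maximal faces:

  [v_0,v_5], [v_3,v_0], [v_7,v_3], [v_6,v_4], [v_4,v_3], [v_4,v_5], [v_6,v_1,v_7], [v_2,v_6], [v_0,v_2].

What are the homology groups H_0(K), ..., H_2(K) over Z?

H_0 = Z,  H_1 = Z^3,  H_2 = 0.

Order the vertices as v_0 < v_1 < v_2 < v_3 < v_4 < v_5 < v_6 < v_7. Listing each simplex with vertices in this order, K has dimension 2 with simplices:

  0-simplices (8): [v_0], [v_1], [v_2], [v_3], [v_4], [v_5], [v_6], [v_7]
  1-simplices (11): [v_0,v_2], [v_0,v_3], [v_0,v_5], [v_1,v_6], [v_1,v_7], [v_2,v_6], [v_3,v_4], [v_3,v_7], [v_4,v_5], [v_4,v_6], [v_6,v_7]
  2-simplices (1): [v_1,v_6,v_7]

Hence C_0 ≅ Z^8, C_1 ≅ Z^11, C_2 ≅ Z^1.

Boundary ∂_1: C_1 → C_0 is given by ∂[p,q] = [q] − [p]. For instance
  ∂[v_4,v_5] = [v_5] − [v_4].
This gives a 8×11 integer matrix of rank 7; reducing to Smith normal form yields diagonal entries (1,1,1,1,1,1,1).

Boundary ∂_2: C_2 → C_1 sends each 2-simplex [p,q,r] to [q,r] − [p,r] + [p,q]. For instance
  ∂[v_1,v_6,v_7] = [v_6,v_7] − [v_1,v_7] + [v_1,v_6].
The 11×1 boundary matrix has rank 1 and Smith normal form diag(1).

Computing H_k = (kernel of ∂_k) / (image of ∂_{k+1}):

  H_0: rank C_0 − rank ∂_1 = 8 − 7 = 1, and the invariant factors of ∂_1 are all 1, so H_0 = Z.
  H_1: rank ker ∂_1 − rank ∂_2 = (11 − 7) − 1 = 3, and the invariant factors of ∂_2 are all 1, so H_1 = Z^3.
  H_2: rank ker ∂_2 − rank ∂_3 = (1 − 1) − 0 = 0, and there is no ∂_3, so H_2 = 0.

As a check, the Euler characteristic is 8 − 11 + 1 = -2, which agrees with 1 − 3 + 0 = -2.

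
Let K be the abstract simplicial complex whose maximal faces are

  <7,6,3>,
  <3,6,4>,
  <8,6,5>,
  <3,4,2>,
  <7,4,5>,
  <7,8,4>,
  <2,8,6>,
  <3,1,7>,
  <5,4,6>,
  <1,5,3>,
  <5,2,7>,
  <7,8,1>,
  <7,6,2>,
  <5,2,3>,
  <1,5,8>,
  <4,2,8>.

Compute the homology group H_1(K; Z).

K has 8 vertices, 24 edges, 16 triangles.
rank ∂_1 = 7, rank ∂_2 = 15 ⇒ b_1 = 24 − 7 − 15 = 2; all invariant factors of ∂_2 are 1 so no torsion. So H_1 ≅ Z^2.

H_1 = Z^2.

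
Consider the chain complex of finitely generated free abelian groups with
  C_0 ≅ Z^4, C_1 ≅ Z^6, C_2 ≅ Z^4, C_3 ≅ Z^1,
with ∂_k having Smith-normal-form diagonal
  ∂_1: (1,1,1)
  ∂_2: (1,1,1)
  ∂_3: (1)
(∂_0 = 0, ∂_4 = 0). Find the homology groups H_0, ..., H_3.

H_0 ≅ Z,  H_1 = 0,  H_2 = 0,  H_3 = 0.

H_0: b_0 = 4 − 0 − 3 = 1; torsion from ∂_1 factors > 1: none. So H_0 ≅ Z.
H_1: b_1 = 6 − 3 − 3 = 0; torsion from ∂_2 factors > 1: none. So H_1 ≅ 0.
H_2: b_2 = 4 − 3 − 1 = 0; torsion from ∂_3 factors > 1: none. So H_2 ≅ 0.
H_3: b_3 = 1 − 1 − 0 = 0; torsion from ∂_4 factors > 1: none. So H_3 ≅ 0.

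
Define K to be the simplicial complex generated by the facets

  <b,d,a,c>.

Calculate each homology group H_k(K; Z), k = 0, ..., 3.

H_0 ≅ Z,  H_1 = 0,  H_2 = 0,  H_3 = 0.

K has 4 vertices, 6 edges, 4 triangles, 1 3-simplex.
rank ∂_0 = 0, rank ∂_1 = 3 ⇒ b_0 = 4 − 0 − 3 = 1; all invariant factors of ∂_1 are 1 so no torsion. So H_0 = Z.
rank ∂_1 = 3, rank ∂_2 = 3 ⇒ b_1 = 6 − 3 − 3 = 0; all invariant factors of ∂_2 are 1 so no torsion. So H_1 = 0.
rank ∂_2 = 3, rank ∂_3 = 1 ⇒ b_2 = 4 − 3 − 1 = 0; all invariant factors of ∂_3 are 1 so no torsion. So H_2 = 0.
rank ∂_3 = 1, rank ∂_4 = 0 ⇒ b_3 = 1 − 1 − 0 = 0. So H_3 = 0.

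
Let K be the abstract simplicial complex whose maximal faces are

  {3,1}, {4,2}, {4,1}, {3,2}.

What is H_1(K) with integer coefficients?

H_1 = Z.

Order the vertices as 1 < 2 < 3 < 4. Listing each simplex with vertices in this order, K has dimension 1 with simplices:

  0-simplices (4): [1], [2], [3], [4]
  1-simplices (4): [1,3], [1,4], [2,3], [2,4]

Hence C_0 ≅ Z^4, C_1 ≅ Z^4.

∂_1: C_1 → C_0 maps an edge to its endpoints' difference, ∂[p,q] = q − p. For instance
  ∂[2,3] = [3] − [2].
The 4×4 boundary matrix has rank 3 and Smith normal form diag(1,1,1).

Computing H_k = (kernel of ∂_k) / (image of ∂_{k+1}):

  H_1: rank ker ∂_1 − rank ∂_2 = (4 − 3) − 0 = 1, and there is no ∂_2, so H_1 ≅ Z.

(K is a triangulation of the circle S^1.)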